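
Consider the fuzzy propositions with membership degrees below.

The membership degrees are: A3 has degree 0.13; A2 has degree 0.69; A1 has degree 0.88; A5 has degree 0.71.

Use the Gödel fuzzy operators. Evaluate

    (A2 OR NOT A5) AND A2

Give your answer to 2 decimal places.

NOT A5 = 1 − 0.71 = 0.29
A2 OR NOT A5 = max(a, b) on (0.69, 0.29) = 0.69
(A2 OR NOT A5) AND A2 = min(a, b) on (0.69, 0.69) = 0.69

0.69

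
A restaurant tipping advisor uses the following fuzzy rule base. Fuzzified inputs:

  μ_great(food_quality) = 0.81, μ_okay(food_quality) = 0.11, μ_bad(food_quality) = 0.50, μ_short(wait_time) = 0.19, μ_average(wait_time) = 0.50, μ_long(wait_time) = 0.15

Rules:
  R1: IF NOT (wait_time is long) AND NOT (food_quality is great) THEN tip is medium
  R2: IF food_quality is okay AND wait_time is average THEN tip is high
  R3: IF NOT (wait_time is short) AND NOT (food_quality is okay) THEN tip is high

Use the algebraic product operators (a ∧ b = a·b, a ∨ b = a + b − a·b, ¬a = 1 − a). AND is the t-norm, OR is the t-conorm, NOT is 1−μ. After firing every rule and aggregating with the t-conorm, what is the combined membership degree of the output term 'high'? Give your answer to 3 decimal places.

0.736

R1: ¬long=1−0.15=0.85, ¬great=1−0.81=0.19; AND[a·b] → w = 0.1615
R2: okay=0.11, average=0.50; AND[a·b] → w = 0.0550
R3: ¬short=1−0.19=0.81, ¬okay=1−0.11=0.89; AND[a·b] → w = 0.7209
Rules with consequent 'high': {R2, R3} → strengths 0.0550, 0.7209
Aggregate via t-conorm [a + b − a·b]: 0.7363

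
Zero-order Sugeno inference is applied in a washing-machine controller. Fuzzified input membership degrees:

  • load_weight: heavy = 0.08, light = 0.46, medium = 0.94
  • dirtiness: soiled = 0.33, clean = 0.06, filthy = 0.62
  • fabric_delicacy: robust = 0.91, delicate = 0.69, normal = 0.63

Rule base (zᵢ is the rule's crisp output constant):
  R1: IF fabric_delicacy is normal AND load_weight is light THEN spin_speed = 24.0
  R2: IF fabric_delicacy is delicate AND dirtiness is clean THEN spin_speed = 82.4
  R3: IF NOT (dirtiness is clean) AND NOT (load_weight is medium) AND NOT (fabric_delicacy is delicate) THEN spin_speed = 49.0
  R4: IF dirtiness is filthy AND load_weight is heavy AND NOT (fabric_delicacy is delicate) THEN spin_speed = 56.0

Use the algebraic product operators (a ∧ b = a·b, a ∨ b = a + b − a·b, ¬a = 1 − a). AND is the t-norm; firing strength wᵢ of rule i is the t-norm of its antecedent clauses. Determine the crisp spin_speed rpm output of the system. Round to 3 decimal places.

R1 (z=24.0): normal=0.63, light=0.46; AND[a·b] → w = 0.2898
R2 (z=82.4): delicate=0.69, clean=0.06; AND[a·b] → w = 0.0414
R3 (z=49.0): ¬clean=1−0.06=0.94, ¬medium=1−0.94=0.06, ¬delicate=1−0.69=0.31; AND[a·b] → w = 0.0175
R4 (z=56.0): filthy=0.62, heavy=0.08, ¬delicate=1−0.69=0.31; AND[a·b] → w = 0.0154
Weighted average = (0.2898·24.0 + 0.0414·82.4 + 0.0175·49.0 + 0.0154·56.0) / (0.2898 + 0.0414 + 0.0175 + 0.0154)
  = 12.0843 / 0.3641 = 33.193

33.193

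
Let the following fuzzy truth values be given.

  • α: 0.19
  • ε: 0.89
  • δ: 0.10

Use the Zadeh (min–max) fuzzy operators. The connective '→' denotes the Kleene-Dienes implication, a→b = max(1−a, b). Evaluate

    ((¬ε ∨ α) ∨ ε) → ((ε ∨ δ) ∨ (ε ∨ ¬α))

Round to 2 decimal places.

¬ε = 1 − 0.89 = 0.11
¬ε ∨ α = max(a, b) on (0.11, 0.19) = 0.19
(¬ε ∨ α) ∨ ε = max(a, b) on (0.19, 0.89) = 0.89
ε ∨ δ = max(a, b) on (0.89, 0.10) = 0.89
¬α = 1 − 0.19 = 0.81
ε ∨ ¬α = max(a, b) on (0.89, 0.81) = 0.89
(ε ∨ δ) ∨ (ε ∨ ¬α) = max(a, b) on (0.89, 0.89) = 0.89
((¬ε ∨ α) ∨ ε) → ((ε ∨ δ) ∨ (ε ∨ ¬α))  [Kleene-Dienes: max(1−a, b)] with a=0.89, b=0.89 → 0.89

0.89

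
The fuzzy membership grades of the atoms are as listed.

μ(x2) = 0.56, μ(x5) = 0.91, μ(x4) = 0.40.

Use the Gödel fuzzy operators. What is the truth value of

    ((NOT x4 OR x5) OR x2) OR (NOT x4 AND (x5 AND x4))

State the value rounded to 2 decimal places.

NOT x4 = 1 − 0.40 = 0.60
NOT x4 OR x5 = max(a, b) on (0.60, 0.91) = 0.91
(NOT x4 OR x5) OR x2 = max(a, b) on (0.91, 0.56) = 0.91
NOT x4 = 1 − 0.40 = 0.60
x5 AND x4 = min(a, b) on (0.91, 0.40) = 0.40
NOT x4 AND (x5 AND x4) = min(a, b) on (0.60, 0.40) = 0.40
((NOT x4 OR x5) OR x2) OR (NOT x4 AND (x5 AND x4)) = max(a, b) on (0.91, 0.40) = 0.91

0.91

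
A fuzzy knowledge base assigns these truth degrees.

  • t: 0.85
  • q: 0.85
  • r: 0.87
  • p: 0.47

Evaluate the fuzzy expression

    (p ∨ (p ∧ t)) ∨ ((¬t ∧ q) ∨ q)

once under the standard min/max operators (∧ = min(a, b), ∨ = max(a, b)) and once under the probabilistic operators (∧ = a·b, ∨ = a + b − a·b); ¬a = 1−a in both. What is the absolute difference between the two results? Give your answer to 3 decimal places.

Under standard min/max:
  p ∧ t = min(a, b) on (0.47, 0.85) = 0.47
  p ∨ (p ∧ t) = max(a, b) on (0.47, 0.47) = 0.47
  ¬t = 1 − 0.85 = 0.15
  ¬t ∧ q = min(a, b) on (0.15, 0.85) = 0.15
  (¬t ∧ q) ∨ q = max(a, b) on (0.15, 0.85) = 0.85
  (p ∨ (p ∧ t)) ∨ ((¬t ∧ q) ∨ q) = max(a, b) on (0.47, 0.85) = 0.85
  → value = 0.8500
Under probabilistic:
  p ∧ t = a·b on (0.4700, 0.8500) = 0.3995
  p ∨ (p ∧ t) = a + b − a·b on (0.4700, 0.3995) = 0.6817
  ¬t = 1 − 0.8500 = 0.1500
  ¬t ∧ q = a·b on (0.1500, 0.8500) = 0.1275
  (¬t ∧ q) ∨ q = a + b − a·b on (0.1275, 0.8500) = 0.8691
  (p ∨ (p ∧ t)) ∨ ((¬t ∧ q) ∨ q) = a + b − a·b on (0.6817, 0.8691) = 0.9583
  → value = 0.9583
|0.8500 − 0.9583| = 0.108

0.108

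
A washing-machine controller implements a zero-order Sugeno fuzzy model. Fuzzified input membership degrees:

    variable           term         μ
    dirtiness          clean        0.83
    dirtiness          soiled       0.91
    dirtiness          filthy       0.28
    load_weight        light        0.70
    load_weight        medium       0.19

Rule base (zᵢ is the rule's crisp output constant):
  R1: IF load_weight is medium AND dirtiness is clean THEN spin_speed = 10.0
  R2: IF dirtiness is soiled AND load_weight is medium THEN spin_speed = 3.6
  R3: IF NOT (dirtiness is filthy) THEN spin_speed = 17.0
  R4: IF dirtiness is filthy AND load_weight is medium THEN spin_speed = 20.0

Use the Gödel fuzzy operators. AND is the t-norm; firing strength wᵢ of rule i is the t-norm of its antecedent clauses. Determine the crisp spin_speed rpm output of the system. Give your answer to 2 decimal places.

R1 (z=10.0): medium=0.19, clean=0.83; AND[min(a, b)] → w = 0.19
R2 (z=3.6): soiled=0.91, medium=0.19; AND[min(a, b)] → w = 0.19
R3 (z=17.0): ¬filthy=1−0.28=0.72 → w = 0.72
R4 (z=20.0): filthy=0.28, medium=0.19; AND[min(a, b)] → w = 0.19
Weighted average = (0.19·10.0 + 0.19·3.6 + 0.72·17.0 + 0.19·20.0) / (0.19 + 0.19 + 0.72 + 0.19)
  = 18.6240 / 1.2900 = 14.44

14.44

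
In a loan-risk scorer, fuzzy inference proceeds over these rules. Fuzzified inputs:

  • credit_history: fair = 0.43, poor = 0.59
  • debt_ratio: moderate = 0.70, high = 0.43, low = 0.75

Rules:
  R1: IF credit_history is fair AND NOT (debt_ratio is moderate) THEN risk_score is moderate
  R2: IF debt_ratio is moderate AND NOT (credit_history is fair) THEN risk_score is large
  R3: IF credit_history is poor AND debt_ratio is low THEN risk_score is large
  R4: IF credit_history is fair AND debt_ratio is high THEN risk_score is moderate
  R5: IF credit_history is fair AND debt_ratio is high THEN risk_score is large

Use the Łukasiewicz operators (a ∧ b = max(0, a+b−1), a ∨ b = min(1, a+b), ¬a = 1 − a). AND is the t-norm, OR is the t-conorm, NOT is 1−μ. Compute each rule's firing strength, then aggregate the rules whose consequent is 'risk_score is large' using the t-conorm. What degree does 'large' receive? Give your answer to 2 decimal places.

0.61

R1: fair=0.43, ¬moderate=1−0.70=0.30; AND[max(0, a+b−1)] → w = 0.00
R2: moderate=0.70, ¬fair=1−0.43=0.57; AND[max(0, a+b−1)] → w = 0.27
R3: poor=0.59, low=0.75; AND[max(0, a+b−1)] → w = 0.34
R4: fair=0.43, high=0.43; AND[max(0, a+b−1)] → w = 0.00
R5: fair=0.43, high=0.43; AND[max(0, a+b−1)] → w = 0.00
Rules with consequent 'large': {R2, R3, R5} → strengths 0.27, 0.34, 0.00
Aggregate via t-conorm [min(1, a+b)]: 0.61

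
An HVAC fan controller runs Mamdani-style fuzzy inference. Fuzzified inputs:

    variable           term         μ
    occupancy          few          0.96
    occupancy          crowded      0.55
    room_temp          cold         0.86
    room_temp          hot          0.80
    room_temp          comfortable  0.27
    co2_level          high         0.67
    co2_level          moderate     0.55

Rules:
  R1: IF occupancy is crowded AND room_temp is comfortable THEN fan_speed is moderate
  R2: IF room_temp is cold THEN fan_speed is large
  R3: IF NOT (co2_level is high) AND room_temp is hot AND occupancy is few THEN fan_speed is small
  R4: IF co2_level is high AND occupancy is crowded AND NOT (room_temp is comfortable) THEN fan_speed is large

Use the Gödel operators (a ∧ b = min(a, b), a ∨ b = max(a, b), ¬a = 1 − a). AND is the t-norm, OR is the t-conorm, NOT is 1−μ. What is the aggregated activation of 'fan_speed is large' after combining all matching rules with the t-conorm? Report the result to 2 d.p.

0.86

R1: crowded=0.55, comfortable=0.27; AND[min(a, b)] → w = 0.27
R2: cold=0.86 → w = 0.86
R3: ¬high=1−0.67=0.33, hot=0.80, few=0.96; AND[min(a, b)] → w = 0.33
R4: high=0.67, crowded=0.55, ¬comfortable=1−0.27=0.73; AND[min(a, b)] → w = 0.55
Rules with consequent 'large': {R2, R4} → strengths 0.86, 0.55
Aggregate via t-conorm [max(a, b)]: 0.86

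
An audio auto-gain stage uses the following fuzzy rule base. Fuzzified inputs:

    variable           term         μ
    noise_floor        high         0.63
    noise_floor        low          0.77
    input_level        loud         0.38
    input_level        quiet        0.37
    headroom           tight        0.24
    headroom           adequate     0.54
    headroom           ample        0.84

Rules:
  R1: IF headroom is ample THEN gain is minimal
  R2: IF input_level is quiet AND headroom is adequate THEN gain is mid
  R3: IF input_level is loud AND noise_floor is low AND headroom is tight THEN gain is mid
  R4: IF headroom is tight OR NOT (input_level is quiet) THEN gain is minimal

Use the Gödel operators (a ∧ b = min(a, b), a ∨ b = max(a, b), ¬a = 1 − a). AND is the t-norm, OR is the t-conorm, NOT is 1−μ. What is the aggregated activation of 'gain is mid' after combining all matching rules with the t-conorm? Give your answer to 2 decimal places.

R1: ample=0.84 → w = 0.84
R2: quiet=0.37, adequate=0.54; AND[min(a, b)] → w = 0.37
R3: loud=0.38, low=0.77, tight=0.24; AND[min(a, b)] → w = 0.24
R4: tight=0.24, ¬quiet=1−0.37=0.63; OR[max(a, b)] → w = 0.63
Rules with consequent 'mid': {R2, R3} → strengths 0.37, 0.24
Aggregate via t-conorm [max(a, b)]: 0.37

0.37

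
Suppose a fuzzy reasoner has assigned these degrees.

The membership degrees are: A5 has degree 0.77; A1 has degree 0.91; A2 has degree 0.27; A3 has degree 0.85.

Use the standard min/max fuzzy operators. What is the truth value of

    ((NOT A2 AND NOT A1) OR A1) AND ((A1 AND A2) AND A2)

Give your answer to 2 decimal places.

0.27

NOT A2 = 1 − 0.27 = 0.73
NOT A1 = 1 − 0.91 = 0.09
NOT A2 AND NOT A1 = min(a, b) on (0.73, 0.09) = 0.09
(NOT A2 AND NOT A1) OR A1 = max(a, b) on (0.09, 0.91) = 0.91
A1 AND A2 = min(a, b) on (0.91, 0.27) = 0.27
(A1 AND A2) AND A2 = min(a, b) on (0.27, 0.27) = 0.27
((NOT A2 AND NOT A1) OR A1) AND ((A1 AND A2) AND A2) = min(a, b) on (0.91, 0.27) = 0.27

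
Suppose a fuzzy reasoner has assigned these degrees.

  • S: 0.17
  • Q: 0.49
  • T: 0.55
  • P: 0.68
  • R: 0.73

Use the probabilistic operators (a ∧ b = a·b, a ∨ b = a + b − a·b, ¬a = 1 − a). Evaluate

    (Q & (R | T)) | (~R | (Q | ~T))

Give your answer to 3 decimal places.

0.883

R | T = a + b − a·b on (0.7300, 0.5500) = 0.8785
Q & (R | T) = a·b on (0.4900, 0.8785) = 0.4305
~R = 1 − 0.7300 = 0.2700
~T = 1 − 0.5500 = 0.4500
Q | ~T = a + b − a·b on (0.4900, 0.4500) = 0.7195
~R | (Q | ~T) = a + b − a·b on (0.2700, 0.7195) = 0.7952
(Q & (R | T)) | (~R | (Q | ~T)) = a + b − a·b on (0.4305, 0.7952) = 0.8834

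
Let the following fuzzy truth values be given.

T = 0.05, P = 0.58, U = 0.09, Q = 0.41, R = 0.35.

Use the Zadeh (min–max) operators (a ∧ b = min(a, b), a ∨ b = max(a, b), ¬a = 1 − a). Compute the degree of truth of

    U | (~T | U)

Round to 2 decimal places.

~T = 1 − 0.05 = 0.95
~T | U = max(a, b) on (0.95, 0.09) = 0.95
U | (~T | U) = max(a, b) on (0.09, 0.95) = 0.95

0.95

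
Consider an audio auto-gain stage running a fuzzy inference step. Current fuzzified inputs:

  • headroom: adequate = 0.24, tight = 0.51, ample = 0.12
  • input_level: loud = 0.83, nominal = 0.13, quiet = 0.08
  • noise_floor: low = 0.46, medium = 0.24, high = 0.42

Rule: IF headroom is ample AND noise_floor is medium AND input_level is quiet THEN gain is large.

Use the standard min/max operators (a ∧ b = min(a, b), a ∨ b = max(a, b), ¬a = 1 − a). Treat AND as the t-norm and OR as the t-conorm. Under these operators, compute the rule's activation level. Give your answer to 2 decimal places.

firing strength: ample=0.12, medium=0.24, quiet=0.08; AND[min(a, b)] → w = 0.08

0.08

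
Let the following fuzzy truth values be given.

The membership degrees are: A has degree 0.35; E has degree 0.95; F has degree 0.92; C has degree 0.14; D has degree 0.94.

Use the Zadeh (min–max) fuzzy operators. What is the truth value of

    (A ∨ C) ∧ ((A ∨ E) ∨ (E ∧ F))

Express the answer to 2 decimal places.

0.35

A ∨ C = max(a, b) on (0.35, 0.14) = 0.35
A ∨ E = max(a, b) on (0.35, 0.95) = 0.95
E ∧ F = min(a, b) on (0.95, 0.92) = 0.92
(A ∨ E) ∨ (E ∧ F) = max(a, b) on (0.95, 0.92) = 0.95
(A ∨ C) ∧ ((A ∨ E) ∨ (E ∧ F)) = min(a, b) on (0.35, 0.95) = 0.35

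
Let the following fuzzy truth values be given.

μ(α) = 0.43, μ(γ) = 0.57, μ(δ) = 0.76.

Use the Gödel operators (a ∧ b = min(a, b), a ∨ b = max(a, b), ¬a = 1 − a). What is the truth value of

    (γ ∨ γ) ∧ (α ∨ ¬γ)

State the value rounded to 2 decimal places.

γ ∨ γ = max(a, b) on (0.57, 0.57) = 0.57
¬γ = 1 − 0.57 = 0.43
α ∨ ¬γ = max(a, b) on (0.43, 0.43) = 0.43
(γ ∨ γ) ∧ (α ∨ ¬γ) = min(a, b) on (0.57, 0.43) = 0.43

0.43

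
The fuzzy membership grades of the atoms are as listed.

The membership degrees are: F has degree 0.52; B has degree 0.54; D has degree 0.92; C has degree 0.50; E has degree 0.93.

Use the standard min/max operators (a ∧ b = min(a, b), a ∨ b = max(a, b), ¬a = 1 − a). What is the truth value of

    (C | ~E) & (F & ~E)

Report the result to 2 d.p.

0.07

~E = 1 − 0.93 = 0.07
C | ~E = max(a, b) on (0.50, 0.07) = 0.50
~E = 1 − 0.93 = 0.07
F & ~E = min(a, b) on (0.52, 0.07) = 0.07
(C | ~E) & (F & ~E) = min(a, b) on (0.50, 0.07) = 0.07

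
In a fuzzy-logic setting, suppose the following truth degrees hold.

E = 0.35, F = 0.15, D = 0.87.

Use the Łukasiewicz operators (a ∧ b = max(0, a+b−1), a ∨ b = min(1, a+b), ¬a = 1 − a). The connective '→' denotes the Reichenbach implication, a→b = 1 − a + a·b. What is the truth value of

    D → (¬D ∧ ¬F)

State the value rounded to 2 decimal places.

0.13

¬D = 1 − 0.87 = 0.13
¬F = 1 − 0.15 = 0.85
¬D ∧ ¬F = max(0, a+b−1) on (0.13, 0.85) = 0.00
D → (¬D ∧ ¬F)  [Reichenbach: 1 − a + a·b] with a=0.87, b=0.00 → 0.13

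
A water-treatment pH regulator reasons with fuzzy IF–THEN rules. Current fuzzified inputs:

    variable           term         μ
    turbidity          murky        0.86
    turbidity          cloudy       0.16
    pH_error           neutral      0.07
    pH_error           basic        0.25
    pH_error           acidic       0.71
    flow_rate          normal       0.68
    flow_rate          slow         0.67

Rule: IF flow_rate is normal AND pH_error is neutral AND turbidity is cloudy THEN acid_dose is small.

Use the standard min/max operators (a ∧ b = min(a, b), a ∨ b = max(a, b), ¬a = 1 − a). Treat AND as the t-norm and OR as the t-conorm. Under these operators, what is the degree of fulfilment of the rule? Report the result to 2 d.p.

firing strength: normal=0.68, neutral=0.07, cloudy=0.16; AND[min(a, b)] → w = 0.07

0.07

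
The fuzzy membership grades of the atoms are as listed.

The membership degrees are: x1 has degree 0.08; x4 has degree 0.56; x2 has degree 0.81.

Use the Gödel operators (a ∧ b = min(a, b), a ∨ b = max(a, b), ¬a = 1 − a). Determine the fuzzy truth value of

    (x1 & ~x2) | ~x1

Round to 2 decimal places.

0.92

~x2 = 1 − 0.81 = 0.19
x1 & ~x2 = min(a, b) on (0.08, 0.19) = 0.08
~x1 = 1 − 0.08 = 0.92
(x1 & ~x2) | ~x1 = max(a, b) on (0.08, 0.92) = 0.92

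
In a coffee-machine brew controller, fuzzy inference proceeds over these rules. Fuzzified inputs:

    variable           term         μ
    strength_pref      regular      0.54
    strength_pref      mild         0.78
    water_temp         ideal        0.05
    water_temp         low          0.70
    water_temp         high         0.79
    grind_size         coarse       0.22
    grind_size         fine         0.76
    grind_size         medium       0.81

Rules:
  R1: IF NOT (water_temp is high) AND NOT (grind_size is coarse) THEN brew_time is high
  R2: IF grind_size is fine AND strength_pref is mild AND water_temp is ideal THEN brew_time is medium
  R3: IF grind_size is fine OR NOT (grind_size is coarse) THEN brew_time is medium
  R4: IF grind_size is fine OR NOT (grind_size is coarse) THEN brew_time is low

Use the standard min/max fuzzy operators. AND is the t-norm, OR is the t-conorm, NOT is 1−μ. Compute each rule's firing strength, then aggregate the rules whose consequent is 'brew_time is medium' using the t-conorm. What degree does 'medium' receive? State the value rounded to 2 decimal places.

R1: ¬high=1−0.79=0.21, ¬coarse=1−0.22=0.78; AND[min(a, b)] → w = 0.21
R2: fine=0.76, mild=0.78, ideal=0.05; AND[min(a, b)] → w = 0.05
R3: fine=0.76, ¬coarse=1−0.22=0.78; OR[max(a, b)] → w = 0.78
R4: fine=0.76, ¬coarse=1−0.22=0.78; OR[max(a, b)] → w = 0.78
Rules with consequent 'medium': {R2, R3} → strengths 0.05, 0.78
Aggregate via t-conorm [max(a, b)]: 0.78

0.78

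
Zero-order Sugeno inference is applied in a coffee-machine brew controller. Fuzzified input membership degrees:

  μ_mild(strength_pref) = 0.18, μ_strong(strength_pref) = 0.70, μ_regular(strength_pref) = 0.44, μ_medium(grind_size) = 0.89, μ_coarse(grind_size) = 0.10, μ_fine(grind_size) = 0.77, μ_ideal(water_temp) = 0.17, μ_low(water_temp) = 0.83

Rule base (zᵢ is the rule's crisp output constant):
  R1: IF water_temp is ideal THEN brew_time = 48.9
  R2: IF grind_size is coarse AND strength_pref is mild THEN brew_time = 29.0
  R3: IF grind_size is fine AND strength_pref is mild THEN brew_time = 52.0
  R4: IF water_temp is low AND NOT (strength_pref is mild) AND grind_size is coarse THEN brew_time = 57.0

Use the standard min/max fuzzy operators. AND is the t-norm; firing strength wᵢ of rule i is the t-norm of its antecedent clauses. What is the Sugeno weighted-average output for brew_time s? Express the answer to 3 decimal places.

47.769

R1 (z=48.9): ideal=0.17 → w = 0.17
R2 (z=29.0): coarse=0.10, mild=0.18; AND[min(a, b)] → w = 0.10
R3 (z=52.0): fine=0.77, mild=0.18; AND[min(a, b)] → w = 0.18
R4 (z=57.0): low=0.83, ¬mild=1−0.18=0.82, coarse=0.10; AND[min(a, b)] → w = 0.10
Weighted average = (0.17·48.9 + 0.10·29.0 + 0.18·52.0 + 0.10·57.0) / (0.17 + 0.10 + 0.18 + 0.10)
  = 26.2730 / 0.5500 = 47.769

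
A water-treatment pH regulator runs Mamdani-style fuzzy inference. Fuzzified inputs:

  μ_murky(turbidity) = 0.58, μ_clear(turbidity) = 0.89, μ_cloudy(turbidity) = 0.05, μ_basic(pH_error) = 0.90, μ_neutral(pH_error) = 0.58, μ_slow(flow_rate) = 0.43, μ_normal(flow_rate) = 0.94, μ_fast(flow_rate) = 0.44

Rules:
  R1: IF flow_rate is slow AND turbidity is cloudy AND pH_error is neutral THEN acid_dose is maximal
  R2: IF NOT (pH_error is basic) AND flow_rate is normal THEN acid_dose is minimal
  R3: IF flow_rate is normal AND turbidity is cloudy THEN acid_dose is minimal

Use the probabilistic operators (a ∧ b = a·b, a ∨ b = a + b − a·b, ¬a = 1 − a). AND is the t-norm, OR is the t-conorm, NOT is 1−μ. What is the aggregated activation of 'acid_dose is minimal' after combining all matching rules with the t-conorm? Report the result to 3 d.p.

R1: slow=0.43, cloudy=0.05, neutral=0.58; AND[a·b] → w = 0.0125
R2: ¬basic=1−0.90=0.10, normal=0.94; AND[a·b] → w = 0.0940
R3: normal=0.94, cloudy=0.05; AND[a·b] → w = 0.0470
Rules with consequent 'minimal': {R2, R3} → strengths 0.0940, 0.0470
Aggregate via t-conorm [a + b − a·b]: 0.1366

0.137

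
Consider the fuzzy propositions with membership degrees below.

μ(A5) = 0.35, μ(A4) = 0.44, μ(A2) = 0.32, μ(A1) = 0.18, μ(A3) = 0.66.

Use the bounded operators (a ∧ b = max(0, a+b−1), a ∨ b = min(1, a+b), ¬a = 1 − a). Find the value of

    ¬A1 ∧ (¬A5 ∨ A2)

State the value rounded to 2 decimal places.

0.79

¬A1 = 1 − 0.18 = 0.82
¬A5 = 1 − 0.35 = 0.65
¬A5 ∨ A2 = min(1, a+b) on (0.65, 0.32) = 0.97
¬A1 ∧ (¬A5 ∨ A2) = max(0, a+b−1) on (0.82, 0.97) = 0.79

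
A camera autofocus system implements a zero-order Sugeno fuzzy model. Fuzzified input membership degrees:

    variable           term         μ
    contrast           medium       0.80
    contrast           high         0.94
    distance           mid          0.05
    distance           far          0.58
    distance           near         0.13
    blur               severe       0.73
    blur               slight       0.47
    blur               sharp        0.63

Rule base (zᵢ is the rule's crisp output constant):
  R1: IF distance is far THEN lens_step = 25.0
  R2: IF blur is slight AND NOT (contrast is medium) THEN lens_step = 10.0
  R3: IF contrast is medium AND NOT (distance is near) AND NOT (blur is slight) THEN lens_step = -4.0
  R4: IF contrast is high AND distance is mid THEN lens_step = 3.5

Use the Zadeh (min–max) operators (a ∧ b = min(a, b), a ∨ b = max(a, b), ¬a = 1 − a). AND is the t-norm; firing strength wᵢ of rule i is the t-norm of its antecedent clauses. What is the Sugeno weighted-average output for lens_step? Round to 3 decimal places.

10.702

R1 (z=25.0): far=0.58 → w = 0.58
R2 (z=10.0): slight=0.47, ¬medium=1−0.80=0.20; AND[min(a, b)] → w = 0.20
R3 (z=-4.0): medium=0.80, ¬near=1−0.13=0.87, ¬slight=1−0.47=0.53; AND[min(a, b)] → w = 0.53
R4 (z=3.5): high=0.94, mid=0.05; AND[min(a, b)] → w = 0.05
Weighted average = (0.58·25.0 + 0.20·10.0 + 0.53·-4.0 + 0.05·3.5) / (0.58 + 0.20 + 0.53 + 0.05)
  = 14.5550 / 1.3600 = 10.702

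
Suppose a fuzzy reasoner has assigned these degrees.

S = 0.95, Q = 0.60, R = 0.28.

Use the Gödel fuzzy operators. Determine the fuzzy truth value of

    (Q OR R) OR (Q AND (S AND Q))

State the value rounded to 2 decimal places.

Q OR R = max(a, b) on (0.60, 0.28) = 0.60
S AND Q = min(a, b) on (0.95, 0.60) = 0.60
Q AND (S AND Q) = min(a, b) on (0.60, 0.60) = 0.60
(Q OR R) OR (Q AND (S AND Q)) = max(a, b) on (0.60, 0.60) = 0.60

0.60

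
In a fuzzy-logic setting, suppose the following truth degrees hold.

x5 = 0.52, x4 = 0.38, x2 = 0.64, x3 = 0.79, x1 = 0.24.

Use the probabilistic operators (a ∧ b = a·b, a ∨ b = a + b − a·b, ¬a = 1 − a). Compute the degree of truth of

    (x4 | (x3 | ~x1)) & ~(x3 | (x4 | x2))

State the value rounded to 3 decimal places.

0.045

~x1 = 1 − 0.2400 = 0.7600
x3 | ~x1 = a + b − a·b on (0.7900, 0.7600) = 0.9496
x4 | (x3 | ~x1) = a + b − a·b on (0.3800, 0.9496) = 0.9688
x4 | x2 = a + b − a·b on (0.3800, 0.6400) = 0.7768
x3 | (x4 | x2) = a + b − a·b on (0.7900, 0.7768) = 0.9531
~(x3 | (x4 | x2)) = 1 − 0.9531 = 0.0469
(x4 | (x3 | ~x1)) & ~(x3 | (x4 | x2)) = a·b on (0.9688, 0.0469) = 0.0454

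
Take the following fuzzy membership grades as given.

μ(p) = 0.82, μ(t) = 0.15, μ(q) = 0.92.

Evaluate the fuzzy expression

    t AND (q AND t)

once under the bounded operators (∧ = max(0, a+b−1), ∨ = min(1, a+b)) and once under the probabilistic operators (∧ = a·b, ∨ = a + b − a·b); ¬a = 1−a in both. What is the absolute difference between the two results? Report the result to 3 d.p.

0.021

Under bounded:
  q AND t = max(0, a+b−1) on (0.92, 0.15) = 0.07
  t AND (q AND t) = max(0, a+b−1) on (0.15, 0.07) = 0.00
  → value = 0.0000
Under probabilistic:
  q AND t = a·b on (0.9200, 0.1500) = 0.1380
  t AND (q AND t) = a·b on (0.1500, 0.1380) = 0.0207
  → value = 0.0207
|0.0000 − 0.0207| = 0.021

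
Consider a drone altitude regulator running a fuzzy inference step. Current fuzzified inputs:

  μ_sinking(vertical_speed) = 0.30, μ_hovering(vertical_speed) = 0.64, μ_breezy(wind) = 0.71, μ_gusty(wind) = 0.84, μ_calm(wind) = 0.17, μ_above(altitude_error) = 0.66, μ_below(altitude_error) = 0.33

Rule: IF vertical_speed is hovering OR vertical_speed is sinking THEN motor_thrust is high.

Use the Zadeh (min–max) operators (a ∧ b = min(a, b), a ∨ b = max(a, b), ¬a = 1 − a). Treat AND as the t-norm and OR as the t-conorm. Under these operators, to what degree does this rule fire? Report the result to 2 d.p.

firing strength: hovering=0.64, sinking=0.30; OR[max(a, b)] → w = 0.64

0.64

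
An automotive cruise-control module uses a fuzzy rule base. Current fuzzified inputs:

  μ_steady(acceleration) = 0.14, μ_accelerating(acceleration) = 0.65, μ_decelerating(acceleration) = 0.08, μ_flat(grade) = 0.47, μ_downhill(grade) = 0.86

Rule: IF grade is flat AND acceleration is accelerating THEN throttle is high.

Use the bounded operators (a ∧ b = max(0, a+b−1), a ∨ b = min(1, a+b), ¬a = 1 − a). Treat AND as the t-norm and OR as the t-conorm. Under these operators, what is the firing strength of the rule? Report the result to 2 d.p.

0.12

firing strength: flat=0.47, accelerating=0.65; AND[max(0, a+b−1)] → w = 0.12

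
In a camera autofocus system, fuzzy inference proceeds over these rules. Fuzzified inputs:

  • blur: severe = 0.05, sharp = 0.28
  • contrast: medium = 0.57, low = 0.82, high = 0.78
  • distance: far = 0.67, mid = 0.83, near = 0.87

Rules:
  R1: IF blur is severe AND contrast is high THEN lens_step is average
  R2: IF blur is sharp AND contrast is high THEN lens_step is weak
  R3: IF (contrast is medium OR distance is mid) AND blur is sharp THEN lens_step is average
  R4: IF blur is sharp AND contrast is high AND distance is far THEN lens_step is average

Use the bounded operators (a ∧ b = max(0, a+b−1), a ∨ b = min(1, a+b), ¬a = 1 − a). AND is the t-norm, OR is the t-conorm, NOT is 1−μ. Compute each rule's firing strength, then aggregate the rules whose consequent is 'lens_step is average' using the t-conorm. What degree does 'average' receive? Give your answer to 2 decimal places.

R1: severe=0.05, high=0.78; AND[max(0, a+b−1)] → w = 0.00
R2: sharp=0.28, high=0.78; AND[max(0, a+b−1)] → w = 0.06
R3: (medium=0.57 OR mid=0.83) = 1.00; AND[max(0, a+b−1)] with sharp=0.28 → w = 0.28
R4: sharp=0.28, high=0.78, far=0.67; AND[max(0, a+b−1)] → w = 0.00
Rules with consequent 'average': {R1, R3, R4} → strengths 0.00, 0.28, 0.00
Aggregate via t-conorm [min(1, a+b)]: 0.28

0.28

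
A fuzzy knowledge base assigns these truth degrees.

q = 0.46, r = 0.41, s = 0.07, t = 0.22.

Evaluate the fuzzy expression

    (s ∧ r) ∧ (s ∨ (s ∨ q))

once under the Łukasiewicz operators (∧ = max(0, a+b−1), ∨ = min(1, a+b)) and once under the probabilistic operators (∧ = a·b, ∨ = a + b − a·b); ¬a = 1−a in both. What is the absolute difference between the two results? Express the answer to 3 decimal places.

0.015

Under Łukasiewicz:
  s ∧ r = max(0, a+b−1) on (0.07, 0.41) = 0.00
  s ∨ q = min(1, a+b) on (0.07, 0.46) = 0.53
  s ∨ (s ∨ q) = min(1, a+b) on (0.07, 0.53) = 0.60
  (s ∧ r) ∧ (s ∨ (s ∨ q)) = max(0, a+b−1) on (0.00, 0.60) = 0.00
  → value = 0.0000
Under probabilistic:
  s ∧ r = a·b on (0.0700, 0.4100) = 0.0287
  s ∨ q = a + b − a·b on (0.0700, 0.4600) = 0.4978
  s ∨ (s ∨ q) = a + b − a·b on (0.0700, 0.4978) = 0.5330
  (s ∧ r) ∧ (s ∨ (s ∨ q)) = a·b on (0.0287, 0.5330) = 0.0153
  → value = 0.0153
|0.0000 − 0.0153| = 0.015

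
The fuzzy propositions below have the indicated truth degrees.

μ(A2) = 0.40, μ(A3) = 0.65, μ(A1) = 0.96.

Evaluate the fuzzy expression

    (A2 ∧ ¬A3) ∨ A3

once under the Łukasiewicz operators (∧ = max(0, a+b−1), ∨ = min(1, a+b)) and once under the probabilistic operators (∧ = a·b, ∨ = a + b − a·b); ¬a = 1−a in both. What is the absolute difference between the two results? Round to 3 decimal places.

0.049

Under Łukasiewicz:
  ¬A3 = 1 − 0.65 = 0.35
  A2 ∧ ¬A3 = max(0, a+b−1) on (0.40, 0.35) = 0.00
  (A2 ∧ ¬A3) ∨ A3 = min(1, a+b) on (0.00, 0.65) = 0.65
  → value = 0.6500
Under probabilistic:
  ¬A3 = 1 − 0.6500 = 0.3500
  A2 ∧ ¬A3 = a·b on (0.4000, 0.3500) = 0.1400
  (A2 ∧ ¬A3) ∨ A3 = a + b − a·b on (0.1400, 0.6500) = 0.6990
  → value = 0.6990
|0.6500 − 0.6990| = 0.049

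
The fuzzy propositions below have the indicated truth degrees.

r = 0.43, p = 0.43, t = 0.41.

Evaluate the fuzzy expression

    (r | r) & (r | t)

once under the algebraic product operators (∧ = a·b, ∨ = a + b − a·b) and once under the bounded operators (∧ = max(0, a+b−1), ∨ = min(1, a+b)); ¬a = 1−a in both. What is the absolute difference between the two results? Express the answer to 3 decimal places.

Under algebraic product:
  r | r = a + b − a·b on (0.4300, 0.4300) = 0.6751
  r | t = a + b − a·b on (0.4300, 0.4100) = 0.6637
  (r | r) & (r | t) = a·b on (0.6751, 0.6637) = 0.4481
  → value = 0.4481
Under bounded:
  r | r = min(1, a+b) on (0.43, 0.43) = 0.86
  r | t = min(1, a+b) on (0.43, 0.41) = 0.84
  (r | r) & (r | t) = max(0, a+b−1) on (0.86, 0.84) = 0.70
  → value = 0.7000
|0.4481 − 0.7000| = 0.252

0.252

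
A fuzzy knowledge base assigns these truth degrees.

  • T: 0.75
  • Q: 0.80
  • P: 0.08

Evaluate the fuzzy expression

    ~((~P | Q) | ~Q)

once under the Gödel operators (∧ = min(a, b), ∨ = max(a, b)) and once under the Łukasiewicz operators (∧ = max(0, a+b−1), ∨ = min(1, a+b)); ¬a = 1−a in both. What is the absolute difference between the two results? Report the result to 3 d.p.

Under Gödel:
  ~P = 1 − 0.08 = 0.92
  ~P | Q = max(a, b) on (0.92, 0.80) = 0.92
  ~Q = 1 − 0.80 = 0.20
  (~P | Q) | ~Q = max(a, b) on (0.92, 0.20) = 0.92
  ~((~P | Q) | ~Q) = 1 − 0.92 = 0.08
  → value = 0.0800
Under Łukasiewicz:
  ~P = 1 − 0.08 = 0.92
  ~P | Q = min(1, a+b) on (0.92, 0.80) = 1.00
  ~Q = 1 − 0.80 = 0.20
  (~P | Q) | ~Q = min(1, a+b) on (1.00, 0.20) = 1.00
  ~((~P | Q) | ~Q) = 1 − 1.00 = 0.00
  → value = 0.0000
|0.0800 − 0.0000| = 0.080

0.080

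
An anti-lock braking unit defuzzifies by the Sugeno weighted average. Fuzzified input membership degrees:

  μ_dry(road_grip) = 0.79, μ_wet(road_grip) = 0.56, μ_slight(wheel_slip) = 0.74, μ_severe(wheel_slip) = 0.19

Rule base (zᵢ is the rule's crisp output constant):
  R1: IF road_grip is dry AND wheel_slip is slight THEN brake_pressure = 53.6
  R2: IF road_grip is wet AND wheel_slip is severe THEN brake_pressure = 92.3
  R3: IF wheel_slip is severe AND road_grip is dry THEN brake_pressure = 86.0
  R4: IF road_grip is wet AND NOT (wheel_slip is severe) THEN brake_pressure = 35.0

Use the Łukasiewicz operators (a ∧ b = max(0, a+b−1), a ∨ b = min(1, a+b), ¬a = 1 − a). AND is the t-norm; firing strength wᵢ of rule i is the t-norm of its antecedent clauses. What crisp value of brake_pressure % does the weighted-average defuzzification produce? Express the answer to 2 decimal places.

R1 (z=53.6): dry=0.79, slight=0.74; AND[max(0, a+b−1)] → w = 0.53
R2 (z=92.3): wet=0.56, severe=0.19; AND[max(0, a+b−1)] → w = 0.00
R3 (z=86.0): severe=0.19, dry=0.79; AND[max(0, a+b−1)] → w = 0.00
R4 (z=35.0): wet=0.56, ¬severe=1−0.19=0.81; AND[max(0, a+b−1)] → w = 0.37
Weighted average = (0.53·53.6 + 0.00·92.3 + 0.00·86.0 + 0.37·35.0) / (0.53 + 0.00 + 0.00 + 0.37)
  = 41.3580 / 0.9000 = 45.95

45.95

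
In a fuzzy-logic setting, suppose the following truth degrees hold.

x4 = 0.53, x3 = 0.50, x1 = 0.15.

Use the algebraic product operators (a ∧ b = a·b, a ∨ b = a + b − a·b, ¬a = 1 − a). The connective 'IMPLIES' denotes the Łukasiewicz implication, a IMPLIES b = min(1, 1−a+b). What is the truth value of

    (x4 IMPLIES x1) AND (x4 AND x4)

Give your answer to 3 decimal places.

0.174

x4 IMPLIES x1  [Łukasiewicz: min(1, 1−a+b)] with a=0.5300, b=0.1500 → 0.6200
x4 AND x4 = a·b on (0.5300, 0.5300) = 0.2809
(x4 IMPLIES x1) AND (x4 AND x4) = a·b on (0.6200, 0.2809) = 0.1742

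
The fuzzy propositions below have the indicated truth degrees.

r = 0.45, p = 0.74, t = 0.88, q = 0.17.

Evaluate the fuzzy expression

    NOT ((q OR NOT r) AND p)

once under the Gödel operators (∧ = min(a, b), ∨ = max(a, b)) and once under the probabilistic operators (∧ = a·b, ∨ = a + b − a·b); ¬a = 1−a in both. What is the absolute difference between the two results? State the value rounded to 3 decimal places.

0.086

Under Gödel:
  NOT r = 1 − 0.45 = 0.55
  q OR NOT r = max(a, b) on (0.17, 0.55) = 0.55
  (q OR NOT r) AND p = min(a, b) on (0.55, 0.74) = 0.55
  NOT ((q OR NOT r) AND p) = 1 − 0.55 = 0.45
  → value = 0.4500
Under probabilistic:
  NOT r = 1 − 0.4500 = 0.5500
  q OR NOT r = a + b − a·b on (0.1700, 0.5500) = 0.6265
  (q OR NOT r) AND p = a·b on (0.6265, 0.7400) = 0.4636
  NOT ((q OR NOT r) AND p) = 1 − 0.4636 = 0.5364
  → value = 0.5364
|0.4500 − 0.5364| = 0.086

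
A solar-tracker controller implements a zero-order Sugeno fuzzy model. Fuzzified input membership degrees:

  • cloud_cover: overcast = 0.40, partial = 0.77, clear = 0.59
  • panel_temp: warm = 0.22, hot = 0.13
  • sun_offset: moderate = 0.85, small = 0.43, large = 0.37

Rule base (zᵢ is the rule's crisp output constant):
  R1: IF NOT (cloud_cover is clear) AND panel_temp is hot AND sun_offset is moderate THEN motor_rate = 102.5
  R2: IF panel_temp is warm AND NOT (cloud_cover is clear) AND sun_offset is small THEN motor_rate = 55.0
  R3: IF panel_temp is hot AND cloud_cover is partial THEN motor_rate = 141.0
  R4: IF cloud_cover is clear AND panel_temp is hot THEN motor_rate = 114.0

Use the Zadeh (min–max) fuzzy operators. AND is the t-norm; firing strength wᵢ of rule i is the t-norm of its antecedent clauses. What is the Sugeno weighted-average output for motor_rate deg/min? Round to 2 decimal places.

96.02

R1 (z=102.5): ¬clear=1−0.59=0.41, hot=0.13, moderate=0.85; AND[min(a, b)] → w = 0.13
R2 (z=55.0): warm=0.22, ¬clear=1−0.59=0.41, small=0.43; AND[min(a, b)] → w = 0.22
R3 (z=141.0): hot=0.13, partial=0.77; AND[min(a, b)] → w = 0.13
R4 (z=114.0): clear=0.59, hot=0.13; AND[min(a, b)] → w = 0.13
Weighted average = (0.13·102.5 + 0.22·55.0 + 0.13·141.0 + 0.13·114.0) / (0.13 + 0.22 + 0.13 + 0.13)
  = 58.5750 / 0.6100 = 96.02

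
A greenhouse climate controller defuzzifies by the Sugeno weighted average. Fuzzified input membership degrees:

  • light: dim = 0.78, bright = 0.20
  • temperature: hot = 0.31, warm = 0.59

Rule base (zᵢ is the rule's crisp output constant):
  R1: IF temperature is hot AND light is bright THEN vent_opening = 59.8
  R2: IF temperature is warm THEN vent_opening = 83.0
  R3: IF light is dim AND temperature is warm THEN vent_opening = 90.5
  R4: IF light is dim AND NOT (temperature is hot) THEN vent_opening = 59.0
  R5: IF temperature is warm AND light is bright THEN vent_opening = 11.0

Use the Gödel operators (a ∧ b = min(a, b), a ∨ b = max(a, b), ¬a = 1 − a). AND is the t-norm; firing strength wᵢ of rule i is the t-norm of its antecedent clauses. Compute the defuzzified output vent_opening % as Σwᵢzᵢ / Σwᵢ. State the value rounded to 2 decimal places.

R1 (z=59.8): hot=0.31, bright=0.20; AND[min(a, b)] → w = 0.20
R2 (z=83.0): warm=0.59 → w = 0.59
R3 (z=90.5): dim=0.78, warm=0.59; AND[min(a, b)] → w = 0.59
R4 (z=59.0): dim=0.78, ¬hot=1−0.31=0.69; AND[min(a, b)] → w = 0.69
R5 (z=11.0): warm=0.59, bright=0.20; AND[min(a, b)] → w = 0.20
Weighted average = (0.20·59.8 + 0.59·83.0 + 0.59·90.5 + 0.69·59.0 + 0.20·11.0) / (0.20 + 0.59 + 0.59 + 0.69 + 0.20)
  = 157.2350 / 2.2700 = 69.27

69.27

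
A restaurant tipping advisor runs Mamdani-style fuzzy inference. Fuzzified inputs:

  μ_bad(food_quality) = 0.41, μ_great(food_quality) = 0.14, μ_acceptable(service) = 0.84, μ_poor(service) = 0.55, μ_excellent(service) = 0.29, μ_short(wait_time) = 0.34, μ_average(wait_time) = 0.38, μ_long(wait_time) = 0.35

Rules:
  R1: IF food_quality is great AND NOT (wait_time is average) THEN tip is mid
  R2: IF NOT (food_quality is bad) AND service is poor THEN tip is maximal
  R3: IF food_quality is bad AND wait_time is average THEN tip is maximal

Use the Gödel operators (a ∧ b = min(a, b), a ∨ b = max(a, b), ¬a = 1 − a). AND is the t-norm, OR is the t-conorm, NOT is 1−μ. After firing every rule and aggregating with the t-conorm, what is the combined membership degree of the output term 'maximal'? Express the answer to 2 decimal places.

R1: great=0.14, ¬average=1−0.38=0.62; AND[min(a, b)] → w = 0.14
R2: ¬bad=1−0.41=0.59, poor=0.55; AND[min(a, b)] → w = 0.55
R3: bad=0.41, average=0.38; AND[min(a, b)] → w = 0.38
Rules with consequent 'maximal': {R2, R3} → strengths 0.55, 0.38
Aggregate via t-conorm [max(a, b)]: 0.55

0.55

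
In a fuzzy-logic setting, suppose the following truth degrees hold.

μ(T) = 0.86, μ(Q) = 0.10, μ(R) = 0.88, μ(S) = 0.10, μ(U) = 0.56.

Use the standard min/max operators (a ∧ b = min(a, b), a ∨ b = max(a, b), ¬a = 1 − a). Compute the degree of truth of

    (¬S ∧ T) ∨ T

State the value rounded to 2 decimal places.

¬S = 1 − 0.10 = 0.90
¬S ∧ T = min(a, b) on (0.90, 0.86) = 0.86
(¬S ∧ T) ∨ T = max(a, b) on (0.86, 0.86) = 0.86

0.86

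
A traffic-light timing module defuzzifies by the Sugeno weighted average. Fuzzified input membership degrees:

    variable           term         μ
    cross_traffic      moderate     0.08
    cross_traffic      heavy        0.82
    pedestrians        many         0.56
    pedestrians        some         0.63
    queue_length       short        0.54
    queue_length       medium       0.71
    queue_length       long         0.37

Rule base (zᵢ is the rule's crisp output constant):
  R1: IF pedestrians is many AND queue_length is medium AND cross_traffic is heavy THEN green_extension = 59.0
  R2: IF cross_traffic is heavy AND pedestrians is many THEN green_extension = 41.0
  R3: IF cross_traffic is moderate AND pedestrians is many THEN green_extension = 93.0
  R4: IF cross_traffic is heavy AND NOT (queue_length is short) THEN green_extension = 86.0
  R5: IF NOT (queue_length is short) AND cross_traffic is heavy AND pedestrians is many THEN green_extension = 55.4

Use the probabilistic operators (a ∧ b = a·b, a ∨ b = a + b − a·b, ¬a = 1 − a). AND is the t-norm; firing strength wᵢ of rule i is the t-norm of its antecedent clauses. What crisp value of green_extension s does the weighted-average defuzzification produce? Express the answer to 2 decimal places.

R1 (z=59.0): many=0.56, medium=0.71, heavy=0.82; AND[a·b] → w = 0.3260
R2 (z=41.0): heavy=0.82, many=0.56; AND[a·b] → w = 0.4592
R3 (z=93.0): moderate=0.08, many=0.56; AND[a·b] → w = 0.0448
R4 (z=86.0): heavy=0.82, ¬short=1−0.54=0.46; AND[a·b] → w = 0.3772
R5 (z=55.4): ¬short=1−0.54=0.46, heavy=0.82, many=0.56; AND[a·b] → w = 0.2112
Weighted average = (0.3260·59.0 + 0.4592·41.0 + 0.0448·93.0 + 0.3772·86.0 + 0.2112·55.4) / (0.3260 + 0.4592 + 0.0448 + 0.3772 + 0.2112)
  = 86.3709 / 1.4185 = 60.89

60.89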